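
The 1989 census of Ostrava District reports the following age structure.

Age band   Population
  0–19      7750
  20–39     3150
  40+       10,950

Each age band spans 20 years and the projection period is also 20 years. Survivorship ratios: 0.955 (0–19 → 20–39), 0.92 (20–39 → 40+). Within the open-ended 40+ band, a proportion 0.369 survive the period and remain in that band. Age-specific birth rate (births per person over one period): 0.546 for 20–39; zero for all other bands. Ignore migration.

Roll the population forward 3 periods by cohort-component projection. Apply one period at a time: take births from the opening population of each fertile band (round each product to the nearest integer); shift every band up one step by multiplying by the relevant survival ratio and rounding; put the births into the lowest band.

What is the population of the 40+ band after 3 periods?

Let group 1 be 0–19 through group 3 = 40+.
[period 1]
Births: 3150 × 0.546 = 1720
Group 2: 7750 × 0.955 = 7401
Group 3: 3150 × 0.92 + 10950 × 0.369 = 2898 + 4041 = 6939
Giving 1720 / 7401 / 6939.
[period 2]
Births: 7401 × 0.546 = 4041
Group 2: 1720 × 0.955 = 1643
Group 3: 7401 × 0.92 + 6939 × 0.369 = 6809 + 2560 = 9369
Giving 4041 / 1643 / 9369.
[period 3]
Births: 1643 × 0.546 = 897
Group 2: 4041 × 0.955 = 3859
Group 3: 1643 × 0.92 + 9369 × 0.369 = 1512 + 3457 = 4969
Giving 897 / 3859 / 4969.

4969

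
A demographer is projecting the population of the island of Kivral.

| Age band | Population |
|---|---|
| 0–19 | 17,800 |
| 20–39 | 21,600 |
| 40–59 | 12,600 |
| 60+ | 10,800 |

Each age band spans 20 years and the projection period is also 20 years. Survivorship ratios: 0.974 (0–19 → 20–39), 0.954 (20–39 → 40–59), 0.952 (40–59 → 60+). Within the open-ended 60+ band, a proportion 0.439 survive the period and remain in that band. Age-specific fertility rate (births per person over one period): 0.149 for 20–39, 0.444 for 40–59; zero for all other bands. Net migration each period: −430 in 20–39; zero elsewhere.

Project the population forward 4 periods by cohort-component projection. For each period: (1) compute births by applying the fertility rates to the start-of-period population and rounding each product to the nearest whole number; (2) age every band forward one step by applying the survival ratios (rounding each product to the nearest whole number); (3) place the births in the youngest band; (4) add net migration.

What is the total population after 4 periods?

(Groups numbered youngest = 1 to oldest = 4.)
After projecting period 1:
Births: 21600 * 0.149 = 3218 ; 12600 * 0.444 = 5594 ⇒ total 8812
Group 2: 17800 * 0.974 = 17337
Group 3: 21600 * 0.954 = 20606
Group 4: 12600 * 0.952 + 10800 * 0.439 = 11995 + 4741 = 16736
Net migration: Group 2 − 430 → 16907
Giving 8812 / 16907 / 20606 / 16736.
After projecting period 2:
Births: 16907 * 0.149 = 2519 ; 20606 * 0.444 = 9149 ⇒ total 11668
Group 2: 8812 * 0.974 = 8583
Group 3: 16907 * 0.954 = 16129
Group 4: 20606 * 0.952 + 16736 * 0.439 = 19617 + 7347 = 26964
Net migration: Group 2 − 430 → 8153
Giving 11668 / 8153 / 16129 / 26964.
After projecting period 3:
Births: 8153 * 0.149 = 1215 ; 16129 * 0.444 = 7161 ⇒ total 8376
Group 2: 11668 * 0.974 = 11365
Group 3: 8153 * 0.954 = 7778
Group 4: 16129 * 0.952 + 26964 * 0.439 = 15355 + 11837 = 27192
Net migration: Group 2 − 430 → 10935
Giving 8376 / 10935 / 7778 / 27192.
After projecting period 4:
Births: 10935 * 0.149 = 1629 ; 7778 * 0.444 = 3453 ⇒ total 5082
Group 2: 8376 * 0.974 = 8158
Group 3: 10935 * 0.954 = 10432
Group 4: 7778 * 0.952 + 27192 * 0.439 = 7405 + 11937 = 19342
Net migration: Group 2 − 430 → 7728
Giving 5082 / 7728 / 10432 / 19342.
Total after period 4: 5082 + 7728 + 10432 + 19342 = 42584

42584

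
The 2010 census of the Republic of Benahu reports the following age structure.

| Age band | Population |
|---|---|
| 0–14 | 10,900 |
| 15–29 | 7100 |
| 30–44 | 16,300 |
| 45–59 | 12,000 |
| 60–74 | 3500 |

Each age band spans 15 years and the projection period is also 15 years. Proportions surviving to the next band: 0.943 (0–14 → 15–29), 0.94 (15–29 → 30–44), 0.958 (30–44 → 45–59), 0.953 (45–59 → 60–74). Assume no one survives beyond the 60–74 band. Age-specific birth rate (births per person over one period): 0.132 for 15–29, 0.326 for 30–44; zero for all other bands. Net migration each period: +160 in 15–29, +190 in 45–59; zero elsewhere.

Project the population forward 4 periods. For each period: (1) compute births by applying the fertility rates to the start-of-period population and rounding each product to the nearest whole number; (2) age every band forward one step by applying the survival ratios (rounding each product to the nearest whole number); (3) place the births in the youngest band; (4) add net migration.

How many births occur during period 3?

— Period 1 —
Births: 7100 × 0.132 = 937, 16300 × 0.326 = 5314 → total 6251
15–29: 10900 × 0.943 = 10279
30–44: 7100 × 0.94 = 6674
45–59: 16300 × 0.958 = 15615
60–74: 12000 × 0.953 = 11436
Net migration: 15–29 + 160 → 10439; 45–59 + 190 → 15805
→ [6251, 10439, 6674, 15805, 11436]
— Period 2 —
Births: 10439 × 0.132 = 1378, 6674 × 0.326 = 2176 → total 3554
15–29: 6251 × 0.943 = 5895
30–44: 10439 × 0.94 = 9813
45–59: 6674 × 0.958 = 6394
60–74: 15805 × 0.953 = 15062
Net migration: 15–29 + 160 → 6055; 45–59 + 190 → 6584
→ [3554, 6055, 9813, 6584, 15062]
— Period 3 —
Births: 6055 × 0.132 = 799, 9813 × 0.326 = 3199 → total 3998
15–29: 3554 × 0.943 = 3351
30–44: 6055 × 0.94 = 5692
45–59: 9813 × 0.958 = 9401
60–74: 6584 × 0.953 = 6275
Net migration: 15–29 + 160 → 3511; 45–59 + 190 → 9591
→ [3998, 3511, 5692, 9591, 6275]

3998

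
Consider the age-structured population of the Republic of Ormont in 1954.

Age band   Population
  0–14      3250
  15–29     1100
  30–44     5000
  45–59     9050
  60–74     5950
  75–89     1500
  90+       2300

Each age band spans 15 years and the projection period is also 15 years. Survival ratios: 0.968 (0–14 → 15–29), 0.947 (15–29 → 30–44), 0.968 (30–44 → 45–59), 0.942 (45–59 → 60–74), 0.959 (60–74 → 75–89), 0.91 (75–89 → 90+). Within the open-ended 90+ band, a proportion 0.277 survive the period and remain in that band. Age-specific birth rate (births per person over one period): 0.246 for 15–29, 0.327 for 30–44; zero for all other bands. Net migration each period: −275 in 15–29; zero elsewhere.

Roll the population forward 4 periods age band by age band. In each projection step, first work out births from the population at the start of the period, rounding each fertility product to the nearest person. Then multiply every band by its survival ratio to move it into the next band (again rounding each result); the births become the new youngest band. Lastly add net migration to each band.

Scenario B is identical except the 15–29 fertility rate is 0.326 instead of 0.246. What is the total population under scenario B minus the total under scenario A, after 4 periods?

595

[period 1]
Births: 1100 * 0.246 = 271  |  5000 * 0.327 = 1635 → 1906
15–29: 3250 * 0.968 = 3146
30–44: 1100 * 0.947 = 1042
45–59: 5000 * 0.968 = 4840
60–74: 9050 * 0.942 = 8525
75–89: 5950 * 0.959 = 5706
90+: 1500 * 0.91 + 2300 * 0.277 = 1365 + 637 = 2002
Net migration: 15–29 − 275 → 2871
→ [1906, 2871, 1042, 4840, 8525, 5706, 2002]
[period 2]
Births: 2871 * 0.246 = 706  |  1042 * 0.327 = 341 → 1047
15–29: 1906 * 0.968 = 1845
30–44: 2871 * 0.947 = 2719
45–59: 1042 * 0.968 = 1009
60–74: 4840 * 0.942 = 4559
75–89: 8525 * 0.959 = 8175
90+: 5706 * 0.91 + 2002 * 0.277 = 5192 + 555 = 5747
Net migration: 15–29 − 275 → 1570
→ [1047, 1570, 2719, 1009, 4559, 8175, 5747]
[period 3]
Births: 1570 * 0.246 = 386  |  2719 * 0.327 = 889 → 1275
15–29: 1047 * 0.968 = 1013
30–44: 1570 * 0.947 = 1487
45–59: 2719 * 0.968 = 2632
60–74: 1009 * 0.942 = 950
75–89: 4559 * 0.959 = 4372
90+: 8175 * 0.91 + 5747 * 0.277 = 7439 + 1592 = 9031
Net migration: 15–29 − 275 → 738
→ [1275, 738, 1487, 2632, 950, 4372, 9031]
[period 4]
Births: 738 * 0.246 = 182  |  1487 * 0.327 = 486 → 668
15–29: 1275 * 0.968 = 1234
30–44: 738 * 0.947 = 699
45–59: 1487 * 0.968 = 1439
60–74: 2632 * 0.942 = 2479
75–89: 950 * 0.959 = 911
90+: 4372 * 0.91 + 9031 * 0.277 = 3979 + 2502 = 6481
Net migration: 15–29 − 275 → 959
→ [668, 959, 699, 1439, 2479, 911, 6481]
Scenario A total after 4 periods: 13636
Scenario B projection —
[period 1]
Births: 1100 * 0.326 = 359  |  5000 * 0.327 = 1635 → 1994
15–29: 3250 * 0.968 = 3146
30–44: 1100 * 0.947 = 1042
45–59: 5000 * 0.968 = 4840
60–74: 9050 * 0.942 = 8525
75–89: 5950 * 0.959 = 5706
90+: 1500 * 0.91 + 2300 * 0.277 = 1365 + 637 = 2002
Net migration: 15–29 − 275 → 2871
→ [1994, 2871, 1042, 4840, 8525, 5706, 2002]
[period 2]
Births: 2871 * 0.326 = 936  |  1042 * 0.327 = 341 → 1277
15–29: 1994 * 0.968 = 1930
30–44: 2871 * 0.947 = 2719
45–59: 1042 * 0.968 = 1009
60–74: 4840 * 0.942 = 4559
75–89: 8525 * 0.959 = 8175
90+: 5706 * 0.91 + 2002 * 0.277 = 5192 + 555 = 5747
Net migration: 15–29 − 275 → 1655
→ [1277, 1655, 2719, 1009, 4559, 8175, 5747]
[period 3]
Births: 1655 * 0.326 = 540  |  2719 * 0.327 = 889 → 1429
15–29: 1277 * 0.968 = 1236
30–44: 1655 * 0.947 = 1567
45–59: 2719 * 0.968 = 2632
60–74: 1009 * 0.942 = 950
75–89: 4559 * 0.959 = 4372
90+: 8175 * 0.91 + 5747 * 0.277 = 7439 + 1592 = 9031
Net migration: 15–29 − 275 → 961
→ [1429, 961, 1567, 2632, 950, 4372, 9031]
[period 4]
Births: 961 * 0.326 = 313  |  1567 * 0.327 = 512 → 825
15–29: 1429 * 0.968 = 1383
30–44: 961 * 0.947 = 910
45–59: 1567 * 0.968 = 1517
60–74: 2632 * 0.942 = 2479
75–89: 950 * 0.959 = 911
90+: 4372 * 0.91 + 9031 * 0.277 = 3979 + 2502 = 6481
Net migration: 15–29 − 275 → 1108
→ [825, 1108, 910, 1517, 2479, 911, 6481]
Scenario B total after 4 periods: 14231
Difference B − A = 14231 − 13636 = 595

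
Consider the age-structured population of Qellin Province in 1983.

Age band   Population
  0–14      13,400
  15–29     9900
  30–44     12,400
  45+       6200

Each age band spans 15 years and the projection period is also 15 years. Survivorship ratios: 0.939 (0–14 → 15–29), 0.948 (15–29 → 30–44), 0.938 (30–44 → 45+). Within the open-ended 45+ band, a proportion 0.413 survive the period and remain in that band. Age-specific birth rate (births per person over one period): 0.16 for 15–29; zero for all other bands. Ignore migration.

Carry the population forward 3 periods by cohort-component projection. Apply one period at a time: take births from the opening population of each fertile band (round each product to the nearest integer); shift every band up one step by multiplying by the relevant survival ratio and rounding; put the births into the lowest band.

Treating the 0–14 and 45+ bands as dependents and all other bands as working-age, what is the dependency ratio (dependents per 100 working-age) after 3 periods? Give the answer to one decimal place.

— Period 1 —
Births: 9900 × 0.16 = 1584
15–29: 13400 × 0.939 = 12583
30–44: 9900 × 0.948 = 9385
45+: 12400 × 0.938 + 6200 × 0.413 = 11631 + 2561 = 14192
Giving 1584 / 12583 / 9385 / 14192.
— Period 2 —
Births: 12583 × 0.16 = 2013
15–29: 1584 × 0.939 = 1487
30–44: 12583 × 0.948 = 11929
45+: 9385 × 0.938 + 14192 × 0.413 = 8803 + 5861 = 14664
Giving 2013 / 1487 / 11929 / 14664.
— Period 3 —
Births: 1487 × 0.16 = 238
15–29: 2013 × 0.939 = 1890
30–44: 1487 × 0.948 = 1410
45+: 11929 × 0.938 + 14664 × 0.413 = 11189 + 6056 = 17245
Giving 238 / 1890 / 1410 / 17245.
Dependents (band 0–14 + band 45+) = 238 + 17245 = 17483; working-age = 3300; ratio = 17483/3300 × 100 = 529.8

529.8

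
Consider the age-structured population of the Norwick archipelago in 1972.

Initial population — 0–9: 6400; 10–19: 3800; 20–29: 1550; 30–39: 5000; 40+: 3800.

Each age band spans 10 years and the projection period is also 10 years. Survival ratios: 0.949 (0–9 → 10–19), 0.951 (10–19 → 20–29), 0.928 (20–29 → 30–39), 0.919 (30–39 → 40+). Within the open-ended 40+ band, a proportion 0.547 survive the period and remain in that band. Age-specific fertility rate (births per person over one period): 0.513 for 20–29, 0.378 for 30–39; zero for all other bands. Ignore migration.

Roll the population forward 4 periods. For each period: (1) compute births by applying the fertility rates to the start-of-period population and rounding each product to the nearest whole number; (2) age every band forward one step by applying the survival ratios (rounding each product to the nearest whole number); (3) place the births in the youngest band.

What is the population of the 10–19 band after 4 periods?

— Period 1 —
Births: 1550 × 0.513 = 795, 5000 × 0.378 = 1890 → 2685
10–19: 6400 × 0.949 = 6074
20–29: 3800 × 0.951 = 3614
30–39: 1550 × 0.928 = 1438
40+: 5000 × 0.919 + 3800 × 0.547 = 4595 + 2079 = 6674
→ [2685, 6074, 3614, 1438, 6674]
— Period 2 —
Births: 3614 × 0.513 = 1854, 1438 × 0.378 = 544 → 2398
10–19: 2685 × 0.949 = 2548
20–29: 6074 × 0.951 = 5776
30–39: 3614 × 0.928 = 3354
40+: 1438 × 0.919 + 6674 × 0.547 = 1322 + 3651 = 4973
→ [2398, 2548, 5776, 3354, 4973]
— Period 3 —
Births: 5776 × 0.513 = 2963, 3354 × 0.378 = 1268 → 4231
10–19: 2398 × 0.949 = 2276
20–29: 2548 × 0.951 = 2423
30–39: 5776 × 0.928 = 5360
40+: 3354 × 0.919 + 4973 × 0.547 = 3082 + 2720 = 5802
→ [4231, 2276, 2423, 5360, 5802]
— Period 4 —
Births: 2423 × 0.513 = 1243, 5360 × 0.378 = 2026 → 3269
10–19: 4231 × 0.949 = 4015
20–29: 2276 × 0.951 = 2164
30–39: 2423 × 0.928 = 2249
40+: 5360 × 0.919 + 5802 × 0.547 = 4926 + 3174 = 8100
→ [3269, 4015, 2164, 2249, 8100]

4015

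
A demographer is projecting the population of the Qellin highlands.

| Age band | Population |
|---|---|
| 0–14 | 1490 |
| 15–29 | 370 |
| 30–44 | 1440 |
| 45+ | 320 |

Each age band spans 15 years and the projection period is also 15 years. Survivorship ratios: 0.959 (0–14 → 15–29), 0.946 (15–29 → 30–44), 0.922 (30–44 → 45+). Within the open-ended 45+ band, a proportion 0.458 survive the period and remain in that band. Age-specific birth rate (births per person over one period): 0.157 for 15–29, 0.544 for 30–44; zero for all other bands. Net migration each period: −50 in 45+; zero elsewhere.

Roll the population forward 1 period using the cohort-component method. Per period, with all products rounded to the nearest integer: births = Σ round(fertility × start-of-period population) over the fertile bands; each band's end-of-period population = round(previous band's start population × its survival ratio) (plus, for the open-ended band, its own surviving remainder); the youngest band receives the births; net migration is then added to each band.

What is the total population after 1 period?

4045

— Period 1 —
Births: 370 * 0.157 = 58  |  1440 * 0.544 = 783 → total 841
15–29: 1490 * 0.959 = 1429
30–44: 370 * 0.946 = 350
45+: 1440 * 0.922 + 320 * 0.458 = 1328 + 147 = 1475
Net migration: 45+ − 50 → 1425
Population now: 0–14=841, 15–29=1429, 30–44=350, 45+=1425
Total after period 1: 841 + 1429 + 350 + 1425 = 4045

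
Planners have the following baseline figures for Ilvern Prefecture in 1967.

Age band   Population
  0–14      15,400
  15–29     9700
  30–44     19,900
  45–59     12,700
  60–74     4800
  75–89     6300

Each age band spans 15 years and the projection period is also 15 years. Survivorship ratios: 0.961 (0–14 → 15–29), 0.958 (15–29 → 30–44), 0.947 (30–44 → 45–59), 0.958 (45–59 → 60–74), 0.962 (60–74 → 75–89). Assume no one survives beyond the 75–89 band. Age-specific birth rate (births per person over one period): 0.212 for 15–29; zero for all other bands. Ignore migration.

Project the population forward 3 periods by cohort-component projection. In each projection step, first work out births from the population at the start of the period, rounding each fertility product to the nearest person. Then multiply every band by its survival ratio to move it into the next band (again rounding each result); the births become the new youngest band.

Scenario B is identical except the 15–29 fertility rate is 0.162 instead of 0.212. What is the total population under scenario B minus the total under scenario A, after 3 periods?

-1331

Numbering the groups 1..6 from youngest to oldest:
[period 1]
Births: 9700 × 0.212 = 2056
Group 2: 15400 × 0.961 = 14799
Group 3: 9700 × 0.958 = 9293
Group 4: 19900 × 0.947 = 18845
Group 5: 12700 × 0.958 = 12167
Group 6: 4800 × 0.962 = 4618
Giving 2056 / 14799 / 9293 / 18845 / 12167 / 4618.
[period 2]
Births: 14799 × 0.212 = 3137
Group 2: 2056 × 0.961 = 1976
Group 3: 14799 × 0.958 = 14177
Group 4: 9293 × 0.947 = 8800
Group 5: 18845 × 0.958 = 18054
Group 6: 12167 × 0.962 = 11705
Giving 3137 / 1976 / 14177 / 8800 / 18054 / 11705.
[period 3]
Births: 1976 × 0.212 = 419
Group 2: 3137 × 0.961 = 3015
Group 3: 1976 × 0.958 = 1893
Group 4: 14177 × 0.947 = 13426
Group 5: 8800 × 0.958 = 8430
Group 6: 18054 × 0.962 = 17368
Giving 419 / 3015 / 1893 / 13426 / 8430 / 17368.
Scenario A total after 3 periods: 44551
Scenario B projection —
[period 1]
Births: 9700 × 0.162 = 1571
Group 2: 15400 × 0.961 = 14799
Group 3: 9700 × 0.958 = 9293
Group 4: 19900 × 0.947 = 18845
Group 5: 12700 × 0.958 = 12167
Group 6: 4800 × 0.962 = 4618
Giving 1571 / 14799 / 9293 / 18845 / 12167 / 4618.
[period 2]
Births: 14799 × 0.162 = 2397
Group 2: 1571 × 0.961 = 1510
Group 3: 14799 × 0.958 = 14177
Group 4: 9293 × 0.947 = 8800
Group 5: 18845 × 0.958 = 18054
Group 6: 12167 × 0.962 = 11705
Giving 2397 / 1510 / 14177 / 8800 / 18054 / 11705.
[period 3]
Births: 1510 × 0.162 = 245
Group 2: 2397 × 0.961 = 2304
Group 3: 1510 × 0.958 = 1447
Group 4: 14177 × 0.947 = 13426
Group 5: 8800 × 0.958 = 8430
Group 6: 18054 × 0.962 = 17368
Giving 245 / 2304 / 1447 / 13426 / 8430 / 17368.
Scenario B total after 3 periods: 43220
Difference B − A = 43220 − 44551 = -1331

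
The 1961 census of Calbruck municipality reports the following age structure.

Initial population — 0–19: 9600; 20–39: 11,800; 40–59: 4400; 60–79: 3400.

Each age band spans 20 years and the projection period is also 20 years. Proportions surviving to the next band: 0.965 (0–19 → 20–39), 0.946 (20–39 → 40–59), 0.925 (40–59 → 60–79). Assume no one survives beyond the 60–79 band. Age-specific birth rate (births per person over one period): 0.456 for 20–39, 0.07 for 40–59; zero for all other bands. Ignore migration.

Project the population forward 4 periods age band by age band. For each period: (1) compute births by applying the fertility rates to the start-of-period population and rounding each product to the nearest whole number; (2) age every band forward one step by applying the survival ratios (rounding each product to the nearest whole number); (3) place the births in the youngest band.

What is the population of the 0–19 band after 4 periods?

2566

— Period 1 —
Births: 11800 × 0.456 = 5381  |  4400 × 0.07 = 308 → total 5689
20–39: 9600 × 0.965 = 9264
40–59: 11800 × 0.946 = 11163
60–79: 4400 × 0.925 = 4070
Population now: 0–19=5689, 20–39=9264, 40–59=11163, 60–79=4070
— Period 2 —
Births: 9264 × 0.456 = 4224  |  11163 × 0.07 = 781 → total 5005
20–39: 5689 × 0.965 = 5490
40–59: 9264 × 0.946 = 8764
60–79: 11163 × 0.925 = 10326
Population now: 0–19=5005, 20–39=5490, 40–59=8764, 60–79=10326
— Period 3 —
Births: 5490 × 0.456 = 2503  |  8764 × 0.07 = 613 → total 3116
20–39: 5005 × 0.965 = 4830
40–59: 5490 × 0.946 = 5194
60–79: 8764 × 0.925 = 8107
Population now: 0–19=3116, 20–39=4830, 40–59=5194, 60–79=8107
— Period 4 —
Births: 4830 × 0.456 = 2202  |  5194 × 0.07 = 364 → total 2566
20–39: 3116 × 0.965 = 3007
40–59: 4830 × 0.946 = 4569
60–79: 5194 × 0.925 = 4804
Population now: 0–19=2566, 20–39=3007, 40–59=4569, 60–79=4804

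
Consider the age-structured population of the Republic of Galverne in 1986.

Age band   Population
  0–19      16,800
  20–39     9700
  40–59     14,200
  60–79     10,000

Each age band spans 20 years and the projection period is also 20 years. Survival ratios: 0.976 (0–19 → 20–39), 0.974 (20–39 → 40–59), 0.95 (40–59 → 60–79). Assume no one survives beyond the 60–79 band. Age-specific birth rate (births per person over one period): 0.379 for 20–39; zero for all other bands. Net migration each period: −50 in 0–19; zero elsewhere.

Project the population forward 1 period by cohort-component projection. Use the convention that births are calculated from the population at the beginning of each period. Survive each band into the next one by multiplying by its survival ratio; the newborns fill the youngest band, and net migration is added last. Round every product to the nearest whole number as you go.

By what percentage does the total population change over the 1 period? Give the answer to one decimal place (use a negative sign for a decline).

Period 1.
Births: 9700 * 0.379 = 3676
20–39: 16800 * 0.976 = 16397
40–59: 9700 * 0.974 = 9448
60–79: 14200 * 0.95 = 13490
Net migration: 0–19 − 50 → 3626
→ [3626, 16397, 9448, 13490]
Total: 50700 → 42961; change = -7739; percentage change = -15.3%

-15.3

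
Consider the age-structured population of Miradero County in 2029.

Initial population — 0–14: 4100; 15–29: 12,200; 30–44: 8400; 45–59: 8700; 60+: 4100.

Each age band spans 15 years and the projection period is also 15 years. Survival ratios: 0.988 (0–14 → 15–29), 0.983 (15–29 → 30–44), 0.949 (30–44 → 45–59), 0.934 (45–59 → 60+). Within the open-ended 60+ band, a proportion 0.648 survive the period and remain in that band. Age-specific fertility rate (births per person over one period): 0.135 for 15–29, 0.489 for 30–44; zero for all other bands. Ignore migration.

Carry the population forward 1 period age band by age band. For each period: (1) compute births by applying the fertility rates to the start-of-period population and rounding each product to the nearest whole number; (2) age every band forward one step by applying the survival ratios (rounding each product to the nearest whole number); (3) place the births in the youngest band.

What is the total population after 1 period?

40554

Call the groups 1 to 5, youngest first.
After projecting period 1:
Births: 12200 × 0.135 = 1647  |  8400 × 0.489 = 4108 → total 5755
Group 2: 4100 × 0.988 = 4051
Group 3: 12200 × 0.983 = 11993
Group 4: 8400 × 0.949 = 7972
Group 5: 8700 × 0.934 + 4100 × 0.648 = 8126 + 2657 = 10783
Population now: 0–14=5755, 15–29=4051, 30–44=11993, 45–59=7972, 60+=10783
Total after period 1: 5755 + 4051 + 11993 + 7972 + 10783 = 40554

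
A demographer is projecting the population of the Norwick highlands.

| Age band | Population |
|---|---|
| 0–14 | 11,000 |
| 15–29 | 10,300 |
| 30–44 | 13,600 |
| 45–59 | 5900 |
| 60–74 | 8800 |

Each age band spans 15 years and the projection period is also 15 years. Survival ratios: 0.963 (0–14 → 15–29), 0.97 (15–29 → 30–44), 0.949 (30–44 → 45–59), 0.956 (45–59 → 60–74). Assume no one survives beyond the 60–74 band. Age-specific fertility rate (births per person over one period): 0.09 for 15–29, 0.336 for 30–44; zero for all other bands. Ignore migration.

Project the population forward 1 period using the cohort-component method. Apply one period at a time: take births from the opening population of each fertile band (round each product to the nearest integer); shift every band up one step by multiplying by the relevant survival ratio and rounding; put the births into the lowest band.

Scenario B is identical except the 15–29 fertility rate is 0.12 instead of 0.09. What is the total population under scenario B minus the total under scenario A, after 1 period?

Call the groups 1 to 5, youngest first.
Period 1.
Births: 10300 × 0.09 = 927 ; 13600 × 0.336 = 4570 → 5497
Group 2: 11000 × 0.963 = 10593
Group 3: 10300 × 0.97 = 9991
Group 4: 13600 × 0.949 = 12906
Group 5: 5900 × 0.956 = 5640
→ [5497, 10593, 9991, 12906, 5640]
Scenario A total after 1 period: 44627
Scenario B projection —
Period 1.
Births: 10300 × 0.12 = 1236 ; 13600 × 0.336 = 4570 → 5806
Group 2: 11000 × 0.963 = 10593
Group 3: 10300 × 0.97 = 9991
Group 4: 13600 × 0.949 = 12906
Group 5: 5900 × 0.956 = 5640
→ [5806, 10593, 9991, 12906, 5640]
Scenario B total after 1 period: 44936
Difference B − A = 44936 − 44627 = 309

309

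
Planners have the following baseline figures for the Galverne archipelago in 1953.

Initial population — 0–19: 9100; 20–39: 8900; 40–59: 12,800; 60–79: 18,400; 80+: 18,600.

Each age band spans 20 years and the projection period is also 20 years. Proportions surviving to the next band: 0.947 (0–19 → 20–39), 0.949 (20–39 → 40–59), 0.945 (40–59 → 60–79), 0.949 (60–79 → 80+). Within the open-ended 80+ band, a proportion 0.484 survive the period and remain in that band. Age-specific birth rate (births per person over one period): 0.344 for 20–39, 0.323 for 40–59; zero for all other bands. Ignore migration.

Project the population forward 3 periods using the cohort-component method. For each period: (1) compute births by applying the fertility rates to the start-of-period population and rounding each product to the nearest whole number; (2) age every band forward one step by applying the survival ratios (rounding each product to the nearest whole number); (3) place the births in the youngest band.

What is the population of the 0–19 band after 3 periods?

(Groups numbered youngest = 1 to oldest = 5.)
After projecting period 1:
Births: 8900 × 0.344 = 3062 ; 12800 × 0.323 = 4134 → total 7196
Group 2: 9100 × 0.947 = 8618
Group 3: 8900 × 0.949 = 8446
Group 4: 12800 × 0.945 = 12096
Group 5: 18400 × 0.949 + 18600 × 0.484 = 17462 + 9002 = 26464
Giving 7196 / 8618 / 8446 / 12096 / 26464.
After projecting period 2:
Births: 8618 × 0.344 = 2965 ; 8446 × 0.323 = 2728 → total 5693
Group 2: 7196 × 0.947 = 6815
Group 3: 8618 × 0.949 = 8178
Group 4: 8446 × 0.945 = 7981
Group 5: 12096 × 0.949 + 26464 × 0.484 = 11479 + 12809 = 24288
Giving 5693 / 6815 / 8178 / 7981 / 24288.
After projecting period 3:
Births: 6815 × 0.344 = 2344 ; 8178 × 0.323 = 2641 → total 4985
Group 2: 5693 × 0.947 = 5391
Group 3: 6815 × 0.949 = 6467
Group 4: 8178 × 0.945 = 7728
Group 5: 7981 × 0.949 + 24288 × 0.484 = 7574 + 11755 = 19329
Giving 4985 / 5391 / 6467 / 7728 / 19329.

4985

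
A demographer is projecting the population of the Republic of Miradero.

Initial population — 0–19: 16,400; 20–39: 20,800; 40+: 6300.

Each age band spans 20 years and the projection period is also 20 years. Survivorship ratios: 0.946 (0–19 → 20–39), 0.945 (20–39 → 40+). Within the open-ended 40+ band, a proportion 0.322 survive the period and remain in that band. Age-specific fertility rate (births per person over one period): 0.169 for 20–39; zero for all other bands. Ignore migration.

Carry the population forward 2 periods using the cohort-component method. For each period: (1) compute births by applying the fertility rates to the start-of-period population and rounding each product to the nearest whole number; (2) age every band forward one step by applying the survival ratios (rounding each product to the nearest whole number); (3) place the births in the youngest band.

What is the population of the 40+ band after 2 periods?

Period 1.
Births: 20800 × 0.169 = 3515
20–39: 16400 × 0.946 = 15514
40+: 20800 × 0.945 + 6300 × 0.322 = 19656 + 2029 = 21685
Giving 3515 / 15514 / 21685.
Period 2.
Births: 15514 × 0.169 = 2622
20–39: 3515 × 0.946 = 3325
40+: 15514 × 0.945 + 21685 × 0.322 = 14661 + 6983 = 21644
Giving 2622 / 3325 / 21644.

21644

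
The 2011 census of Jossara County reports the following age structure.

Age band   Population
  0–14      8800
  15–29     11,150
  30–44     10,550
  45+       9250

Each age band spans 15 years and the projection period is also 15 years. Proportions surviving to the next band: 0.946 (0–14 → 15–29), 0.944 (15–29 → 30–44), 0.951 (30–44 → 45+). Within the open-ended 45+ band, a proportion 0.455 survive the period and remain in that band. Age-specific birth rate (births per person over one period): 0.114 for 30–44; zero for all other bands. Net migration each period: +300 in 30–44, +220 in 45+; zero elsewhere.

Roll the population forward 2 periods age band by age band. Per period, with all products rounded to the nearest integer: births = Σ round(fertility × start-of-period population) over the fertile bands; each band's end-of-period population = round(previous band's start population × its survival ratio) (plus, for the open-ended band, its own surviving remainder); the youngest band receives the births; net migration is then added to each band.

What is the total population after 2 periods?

27627

After projecting period 1:
Births: 10550 × 0.114 = 1203
15–29: 8800 × 0.946 = 8325
30–44: 11150 × 0.944 = 10526
45+: 10550 × 0.951 + 9250 × 0.455 = 10033 + 4209 = 14242
Net migration: 30–44 + 300 → 10826; 45+ + 220 → 14462
Giving 1203 / 8325 / 10826 / 14462.
After projecting period 2:
Births: 10826 × 0.114 = 1234
15–29: 1203 × 0.946 = 1138
30–44: 8325 × 0.944 = 7859
45+: 10826 × 0.951 + 14462 × 0.455 = 10296 + 6580 = 16876
Net migration: 30–44 + 300 → 8159; 45+ + 220 → 17096
Giving 1234 / 1138 / 8159 / 17096.
Total after period 2: 1234 + 1138 + 8159 + 17096 = 27627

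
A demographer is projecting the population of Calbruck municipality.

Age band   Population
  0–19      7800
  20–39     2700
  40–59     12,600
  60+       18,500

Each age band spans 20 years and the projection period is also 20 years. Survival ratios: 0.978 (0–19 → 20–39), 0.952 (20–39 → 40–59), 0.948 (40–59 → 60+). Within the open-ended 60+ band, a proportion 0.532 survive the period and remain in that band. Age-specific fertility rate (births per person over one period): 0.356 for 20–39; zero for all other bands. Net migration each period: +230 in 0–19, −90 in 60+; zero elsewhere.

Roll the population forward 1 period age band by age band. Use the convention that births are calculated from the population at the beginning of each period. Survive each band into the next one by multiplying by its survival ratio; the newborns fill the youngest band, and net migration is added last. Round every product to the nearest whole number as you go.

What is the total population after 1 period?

33086

(Groups numbered youngest = 1 to oldest = 4.)
After projecting period 1:
Births: 2700 × 0.356 = 961
Group 2: 7800 × 0.978 = 7628
Group 3: 2700 × 0.952 = 2570
Group 4: 12600 × 0.948 + 18500 × 0.532 = 11945 + 9842 = 21787
Net migration: Group 1 + 230 → 1191; Group 4 − 90 → 21697
→ [1191, 7628, 2570, 21697]
Total after period 1: 1191 + 7628 + 2570 + 21697 = 33086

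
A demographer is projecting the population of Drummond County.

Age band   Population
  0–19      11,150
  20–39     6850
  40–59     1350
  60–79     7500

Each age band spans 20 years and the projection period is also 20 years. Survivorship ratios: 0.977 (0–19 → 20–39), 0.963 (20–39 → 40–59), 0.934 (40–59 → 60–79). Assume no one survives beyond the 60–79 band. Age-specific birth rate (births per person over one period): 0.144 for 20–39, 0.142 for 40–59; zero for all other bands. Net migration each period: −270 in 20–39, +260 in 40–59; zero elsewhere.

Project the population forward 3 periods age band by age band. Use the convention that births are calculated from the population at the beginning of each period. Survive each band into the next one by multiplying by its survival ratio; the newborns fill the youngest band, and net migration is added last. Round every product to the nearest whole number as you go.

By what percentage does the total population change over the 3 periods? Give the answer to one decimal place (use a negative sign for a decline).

-45.3

After projecting period 1:
Births: 6850 × 0.144 = 986 ; 1350 × 0.142 = 192 → total 1178
20–39: 11150 × 0.977 = 10894
40–59: 6850 × 0.963 = 6597
60–79: 1350 × 0.934 = 1261
Net migration: 20–39 − 270 → 10624; 40–59 + 260 → 6857
Giving 1178 / 10624 / 6857 / 1261.
After projecting period 2:
Births: 10624 × 0.144 = 1530 ; 6857 × 0.142 = 974 → total 2504
20–39: 1178 × 0.977 = 1151
40–59: 10624 × 0.963 = 10231
60–79: 6857 × 0.934 = 6404
Net migration: 20–39 − 270 → 881; 40–59 + 260 → 10491
Giving 2504 / 881 / 10491 / 6404.
After projecting period 3:
Births: 881 × 0.144 = 127 ; 10491 × 0.142 = 1490 → total 1617
20–39: 2504 × 0.977 = 2446
40–59: 881 × 0.963 = 848
60–79: 10491 × 0.934 = 9799
Net migration: 20–39 − 270 → 2176; 40–59 + 260 → 1108
Giving 1617 / 2176 / 1108 / 9799.
Total: 26850 → 14700; change = -12150; percentage change = -45.3%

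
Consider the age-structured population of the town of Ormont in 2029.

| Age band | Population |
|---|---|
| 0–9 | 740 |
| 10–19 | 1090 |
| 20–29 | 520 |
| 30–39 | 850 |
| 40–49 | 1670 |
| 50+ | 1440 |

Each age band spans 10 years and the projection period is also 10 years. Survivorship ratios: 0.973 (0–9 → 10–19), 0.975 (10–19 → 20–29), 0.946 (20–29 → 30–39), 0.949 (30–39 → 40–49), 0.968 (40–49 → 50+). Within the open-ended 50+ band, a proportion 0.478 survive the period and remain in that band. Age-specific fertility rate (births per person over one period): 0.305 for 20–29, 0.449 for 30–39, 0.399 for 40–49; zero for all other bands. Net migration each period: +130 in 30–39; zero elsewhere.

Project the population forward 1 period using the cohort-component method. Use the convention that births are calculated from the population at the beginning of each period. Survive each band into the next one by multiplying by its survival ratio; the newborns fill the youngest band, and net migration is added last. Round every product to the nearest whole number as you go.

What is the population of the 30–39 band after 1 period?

622

Period 1.
Births: 520 * 0.305 = 159 ; 850 * 0.449 = 382 ; 1670 * 0.399 = 666 → total 1207
10–19: 740 * 0.973 = 720
20–29: 1090 * 0.975 = 1063
30–39: 520 * 0.946 = 492
40–49: 850 * 0.949 = 807
50+: 1670 * 0.968 + 1440 * 0.478 = 1617 + 688 = 2305
Net migration: 30–39 + 130 → 622
Population now: 0–9=1207, 10–19=720, 20–29=1063, 30–39=622, 40–49=807, 50+=2305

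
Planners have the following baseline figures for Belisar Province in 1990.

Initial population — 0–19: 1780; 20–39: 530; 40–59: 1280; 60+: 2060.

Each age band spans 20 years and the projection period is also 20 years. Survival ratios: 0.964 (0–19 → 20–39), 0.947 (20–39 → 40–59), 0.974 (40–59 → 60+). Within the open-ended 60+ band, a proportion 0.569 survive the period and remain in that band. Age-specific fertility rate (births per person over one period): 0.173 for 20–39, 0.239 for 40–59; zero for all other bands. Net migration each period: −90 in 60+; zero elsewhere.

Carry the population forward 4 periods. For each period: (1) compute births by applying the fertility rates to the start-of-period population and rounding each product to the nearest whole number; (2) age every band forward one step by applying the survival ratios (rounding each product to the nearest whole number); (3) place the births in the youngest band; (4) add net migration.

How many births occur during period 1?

398

[period 1]
Births: 530 × 0.173 = 92 ; 1280 × 0.239 = 306 → total 398
20–39: 1780 × 0.964 = 1716
40–59: 530 × 0.947 = 502
60+: 1280 × 0.974 + 2060 × 0.569 = 1247 + 1172 = 2419
Net migration: 60+ − 90 → 2329
→ [398, 1716, 502, 2329]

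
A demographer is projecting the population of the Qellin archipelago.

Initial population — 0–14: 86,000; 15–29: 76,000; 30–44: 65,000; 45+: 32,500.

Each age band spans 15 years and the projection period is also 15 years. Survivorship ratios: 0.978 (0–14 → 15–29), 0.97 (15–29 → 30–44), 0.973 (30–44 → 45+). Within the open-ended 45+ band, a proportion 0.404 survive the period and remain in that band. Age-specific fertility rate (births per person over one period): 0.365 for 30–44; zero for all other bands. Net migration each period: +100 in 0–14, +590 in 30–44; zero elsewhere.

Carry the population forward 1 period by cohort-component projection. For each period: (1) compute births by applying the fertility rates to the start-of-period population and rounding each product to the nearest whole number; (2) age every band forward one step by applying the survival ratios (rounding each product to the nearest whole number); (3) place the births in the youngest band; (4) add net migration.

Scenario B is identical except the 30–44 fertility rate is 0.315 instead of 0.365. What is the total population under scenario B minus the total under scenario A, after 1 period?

Call the groups 1 to 4, youngest first.
Period 1.
Births: 65000 × 0.365 = 23725
Group 2: 86000 × 0.978 = 84108
Group 3: 76000 × 0.97 = 73720
Group 4: 65000 × 0.973 + 32500 × 0.404 = 63245 + 13130 = 76375
Net migration: Group 1 + 100 → 23825; Group 3 + 590 → 74310
Giving 23825 / 84108 / 74310 / 76375.
Scenario A total after 1 period: 258618
Scenario B projection —
Period 1.
Births: 65000 × 0.315 = 20475
Group 2: 86000 × 0.978 = 84108
Group 3: 76000 × 0.97 = 73720
Group 4: 65000 × 0.973 + 32500 × 0.404 = 63245 + 13130 = 76375
Net migration: Group 1 + 100 → 20575; Group 3 + 590 → 74310
Giving 20575 / 84108 / 74310 / 76375.
Scenario B total after 1 period: 255368
Difference B − A = 255368 − 258618 = -3250

-3250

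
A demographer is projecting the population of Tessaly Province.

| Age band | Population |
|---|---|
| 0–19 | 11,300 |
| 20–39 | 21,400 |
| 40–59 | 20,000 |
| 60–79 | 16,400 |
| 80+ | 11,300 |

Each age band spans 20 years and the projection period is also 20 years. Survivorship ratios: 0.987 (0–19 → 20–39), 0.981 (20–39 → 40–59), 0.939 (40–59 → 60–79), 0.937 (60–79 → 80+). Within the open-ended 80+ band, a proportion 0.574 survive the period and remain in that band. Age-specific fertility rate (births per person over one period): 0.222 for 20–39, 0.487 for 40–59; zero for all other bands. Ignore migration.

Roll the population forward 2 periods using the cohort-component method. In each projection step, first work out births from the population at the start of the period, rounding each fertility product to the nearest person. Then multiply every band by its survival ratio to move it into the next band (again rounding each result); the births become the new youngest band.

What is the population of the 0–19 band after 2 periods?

Period 1.
Births: 21400 * 0.222 = 4751 ; 20000 * 0.487 = 9740 → 14491
20–39: 11300 * 0.987 = 11153
40–59: 21400 * 0.981 = 20993
60–79: 20000 * 0.939 = 18780
80+: 16400 * 0.937 + 11300 * 0.574 = 15367 + 6486 = 21853
Population now: 0–19=14491, 20–39=11153, 40–59=20993, 60–79=18780, 80+=21853
Period 2.
Births: 11153 * 0.222 = 2476 ; 20993 * 0.487 = 10224 → 12700
20–39: 14491 * 0.987 = 14303
40–59: 11153 * 0.981 = 10941
60–79: 20993 * 0.939 = 19712
80+: 18780 * 0.937 + 21853 * 0.574 = 17597 + 12544 = 30141
Population now: 0–19=12700, 20–39=14303, 40–59=10941, 60–79=19712, 80+=30141

12700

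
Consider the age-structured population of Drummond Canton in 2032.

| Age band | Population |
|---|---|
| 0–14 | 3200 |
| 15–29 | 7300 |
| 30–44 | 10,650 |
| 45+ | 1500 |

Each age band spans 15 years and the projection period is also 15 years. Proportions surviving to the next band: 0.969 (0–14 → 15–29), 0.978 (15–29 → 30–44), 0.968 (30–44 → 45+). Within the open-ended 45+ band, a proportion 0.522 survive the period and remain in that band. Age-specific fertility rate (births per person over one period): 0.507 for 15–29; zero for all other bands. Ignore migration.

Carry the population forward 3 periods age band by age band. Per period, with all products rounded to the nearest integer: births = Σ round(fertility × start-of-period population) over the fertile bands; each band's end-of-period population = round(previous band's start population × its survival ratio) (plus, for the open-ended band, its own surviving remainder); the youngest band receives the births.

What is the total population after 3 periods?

16414

Let band 1 be 0–14 through band 4 = 45+.
Period 1.
Births: 7300 × 0.507 = 3701
Band 2: 3200 × 0.969 = 3101
Band 3: 7300 × 0.978 = 7139
Band 4: 10650 × 0.968 + 1500 × 0.522 = 10309 + 783 = 11092
Giving 3701 / 3101 / 7139 / 11092.
Period 2.
Births: 3101 × 0.507 = 1572
Band 2: 3701 × 0.969 = 3586
Band 3: 3101 × 0.978 = 3033
Band 4: 7139 × 0.968 + 11092 × 0.522 = 6911 + 5790 = 12701
Giving 1572 / 3586 / 3033 / 12701.
Period 3.
Births: 3586 × 0.507 = 1818
Band 2: 1572 × 0.969 = 1523
Band 3: 3586 × 0.978 = 3507
Band 4: 3033 × 0.968 + 12701 × 0.522 = 2936 + 6630 = 9566
Giving 1818 / 1523 / 3507 / 9566.
Total after period 3: 1818 + 1523 + 3507 + 9566 = 16414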